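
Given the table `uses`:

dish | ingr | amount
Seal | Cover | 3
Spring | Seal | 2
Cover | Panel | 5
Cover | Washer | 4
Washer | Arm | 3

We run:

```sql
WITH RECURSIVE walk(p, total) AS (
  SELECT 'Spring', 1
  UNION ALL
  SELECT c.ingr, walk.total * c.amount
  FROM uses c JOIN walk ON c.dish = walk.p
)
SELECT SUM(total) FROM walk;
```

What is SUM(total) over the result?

Base: (Spring, total=1).
Iteration 1: components of {Spring} -> Seal = 1*2 = 2.
Iteration 2: components of {Seal} -> Cover = 2*3 = 6.
Iteration 3: components of {Cover} -> Panel = 6*5 = 30, Washer = 6*4 = 24.
Iteration 4: components of {Panel,Washer} -> Arm = 24*3 = 72.
Iteration 5: no further components; recursion stops.
SUM(total) = 1 + 2 + 6 + 24 + 30 + 72 = 135.

135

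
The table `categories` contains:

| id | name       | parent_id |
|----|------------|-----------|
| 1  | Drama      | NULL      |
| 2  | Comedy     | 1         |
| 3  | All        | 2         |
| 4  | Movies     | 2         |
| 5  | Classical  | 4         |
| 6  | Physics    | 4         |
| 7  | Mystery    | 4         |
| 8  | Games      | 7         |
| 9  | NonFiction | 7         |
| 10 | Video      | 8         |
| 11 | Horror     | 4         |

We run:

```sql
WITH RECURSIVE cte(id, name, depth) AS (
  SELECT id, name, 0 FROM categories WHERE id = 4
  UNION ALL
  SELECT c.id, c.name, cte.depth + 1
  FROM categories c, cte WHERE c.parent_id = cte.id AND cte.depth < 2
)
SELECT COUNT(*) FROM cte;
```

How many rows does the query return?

7

Base: id=4 (Movies) at depth 0.
Iteration 1: rows with parent_id in {4} -> Classical (id 5, depth 1), Physics (id 6, depth 1), Mystery (id 7, depth 1), Horror (id 11, depth 1).
Iteration 2: rows with parent_id in {5,6,7,11} -> Games (id 8, depth 2), NonFiction (id 9, depth 2).
Iteration 3: depth < 2 fails for all current rows; recursion stops.
Total rows emitted: 7.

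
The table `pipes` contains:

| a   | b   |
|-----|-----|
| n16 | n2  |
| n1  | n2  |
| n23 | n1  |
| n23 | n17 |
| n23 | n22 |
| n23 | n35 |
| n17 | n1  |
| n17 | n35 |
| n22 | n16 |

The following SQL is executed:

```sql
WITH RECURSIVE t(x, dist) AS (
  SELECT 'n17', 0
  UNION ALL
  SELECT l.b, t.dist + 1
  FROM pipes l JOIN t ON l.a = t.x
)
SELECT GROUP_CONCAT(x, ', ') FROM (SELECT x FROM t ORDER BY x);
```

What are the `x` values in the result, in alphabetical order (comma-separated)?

Base: (n17, dist=0).
Iteration 1: edges from {n17} -> (n1, dist=1), (n35, dist=1).
Iteration 2: edges from {n1,n35} -> (n2, dist=2).
Iteration 3: no outgoing edges from {n2}; recursion stops.

n1, n17, n2, n35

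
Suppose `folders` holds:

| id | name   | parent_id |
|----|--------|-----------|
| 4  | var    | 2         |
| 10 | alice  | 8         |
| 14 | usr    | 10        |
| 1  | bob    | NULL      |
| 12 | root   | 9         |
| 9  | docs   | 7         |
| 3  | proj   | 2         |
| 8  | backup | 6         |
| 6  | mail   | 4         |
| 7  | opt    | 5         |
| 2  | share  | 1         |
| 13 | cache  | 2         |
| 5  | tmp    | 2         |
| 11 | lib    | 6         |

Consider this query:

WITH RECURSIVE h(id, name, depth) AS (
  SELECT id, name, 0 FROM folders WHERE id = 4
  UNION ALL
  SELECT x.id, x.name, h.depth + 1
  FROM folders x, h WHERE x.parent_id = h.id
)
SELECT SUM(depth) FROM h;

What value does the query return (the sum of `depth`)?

Base: id=4 (var) at depth 0.
Iteration 1: rows with parent_id in {4} -> mail (id 6, depth 1).
Iteration 2: rows with parent_id in {6} -> backup (id 8, depth 2), lib (id 11, depth 2).
Iteration 3: rows with parent_id in {8,11} -> alice (id 10, depth 3).
Iteration 4: rows with parent_id in {10} -> usr (id 14, depth 4).
Iteration 5: no rows with parent_id in {14}; recursion stops.
SUM(depth) = 0 + 1 + 2 + 2 + 3 + 4 = 12.

12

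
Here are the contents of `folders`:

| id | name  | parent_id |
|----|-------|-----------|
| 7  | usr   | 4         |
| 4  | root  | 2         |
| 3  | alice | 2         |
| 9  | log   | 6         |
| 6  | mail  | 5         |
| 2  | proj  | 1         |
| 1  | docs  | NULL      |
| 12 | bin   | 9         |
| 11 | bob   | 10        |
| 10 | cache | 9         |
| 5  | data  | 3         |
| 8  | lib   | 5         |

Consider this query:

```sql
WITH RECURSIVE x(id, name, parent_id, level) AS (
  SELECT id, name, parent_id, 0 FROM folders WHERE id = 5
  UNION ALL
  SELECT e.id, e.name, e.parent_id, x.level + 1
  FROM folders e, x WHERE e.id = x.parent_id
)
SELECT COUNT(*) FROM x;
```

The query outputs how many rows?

4

Base: id=5 (data), parent_id=3, level 0.
Iteration 1: join on id=3 -> alice (id 3, parent_id=2, level 1).
Iteration 2: join on id=2 -> proj (id 2, parent_id=1, level 2).
Iteration 3: join on id=1 -> docs (id 1, parent_id=NULL, level 3).
Iteration 4: parent_id is NULL; no match; recursion stops.
Total rows emitted: 4.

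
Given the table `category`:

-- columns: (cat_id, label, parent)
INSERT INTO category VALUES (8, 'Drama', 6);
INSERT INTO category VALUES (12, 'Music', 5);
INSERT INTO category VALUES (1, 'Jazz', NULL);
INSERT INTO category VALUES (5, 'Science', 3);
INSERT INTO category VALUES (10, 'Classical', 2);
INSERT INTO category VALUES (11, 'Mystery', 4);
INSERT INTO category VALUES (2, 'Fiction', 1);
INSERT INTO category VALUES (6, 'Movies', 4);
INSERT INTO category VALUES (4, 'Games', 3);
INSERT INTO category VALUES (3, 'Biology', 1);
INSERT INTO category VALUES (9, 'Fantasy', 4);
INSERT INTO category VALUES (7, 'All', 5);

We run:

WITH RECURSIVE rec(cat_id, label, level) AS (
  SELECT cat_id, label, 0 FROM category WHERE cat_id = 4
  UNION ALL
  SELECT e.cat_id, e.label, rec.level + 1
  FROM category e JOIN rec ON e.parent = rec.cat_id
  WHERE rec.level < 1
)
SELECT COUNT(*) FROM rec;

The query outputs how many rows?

Base: cat_id=4 (Games) at level 0.
Iteration 1: rows with parent in {4} -> Movies (id 6, level 1), Fantasy (id 9, level 1), Mystery (id 11, level 1).
Iteration 2: level < 1 fails for all current rows; recursion stops.
Total rows emitted: 4.

4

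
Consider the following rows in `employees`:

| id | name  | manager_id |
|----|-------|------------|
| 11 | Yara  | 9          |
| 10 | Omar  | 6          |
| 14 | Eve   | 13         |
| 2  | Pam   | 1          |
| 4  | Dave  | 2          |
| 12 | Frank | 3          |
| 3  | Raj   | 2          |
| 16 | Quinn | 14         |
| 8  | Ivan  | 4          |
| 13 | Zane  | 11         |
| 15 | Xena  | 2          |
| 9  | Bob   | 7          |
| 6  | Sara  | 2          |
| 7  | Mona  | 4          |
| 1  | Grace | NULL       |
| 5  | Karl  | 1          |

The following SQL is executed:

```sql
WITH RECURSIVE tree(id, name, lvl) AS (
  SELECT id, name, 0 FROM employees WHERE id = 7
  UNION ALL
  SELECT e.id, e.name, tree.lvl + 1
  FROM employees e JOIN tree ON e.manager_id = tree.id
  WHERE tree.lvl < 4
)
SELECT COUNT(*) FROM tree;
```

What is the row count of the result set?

Base: id=7 (Mona) at lvl 0.
Iteration 1: rows with manager_id in {7} -> Bob (id 9, lvl 1).
Iteration 2: rows with manager_id in {9} -> Yara (id 11, lvl 2).
Iteration 3: rows with manager_id in {11} -> Zane (id 13, lvl 3).
Iteration 4: rows with manager_id in {13} -> Eve (id 14, lvl 4).
Iteration 5: lvl < 4 fails for all current rows; recursion stops.
Total rows emitted: 5.

5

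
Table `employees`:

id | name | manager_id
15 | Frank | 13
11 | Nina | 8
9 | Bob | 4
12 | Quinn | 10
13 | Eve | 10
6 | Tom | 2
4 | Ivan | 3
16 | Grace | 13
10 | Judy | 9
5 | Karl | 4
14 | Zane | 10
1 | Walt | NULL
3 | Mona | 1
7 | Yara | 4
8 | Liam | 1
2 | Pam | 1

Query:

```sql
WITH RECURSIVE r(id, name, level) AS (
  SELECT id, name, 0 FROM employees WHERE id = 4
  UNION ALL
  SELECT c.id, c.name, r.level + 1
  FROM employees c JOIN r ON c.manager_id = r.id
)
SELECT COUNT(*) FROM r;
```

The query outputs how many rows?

Base: id=4 (Ivan) at level 0.
Iteration 1: rows with manager_id in {4} -> Karl (id 5, level 1), Yara (id 7, level 1), Bob (id 9, level 1).
Iteration 2: rows with manager_id in {5,7,9} -> Judy (id 10, level 2).
Iteration 3: rows with manager_id in {10} -> Quinn (id 12, level 3), Eve (id 13, level 3), Zane (id 14, level 3).
Iteration 4: rows with manager_id in {12,13,14} -> Frank (id 15, level 4), Grace (id 16, level 4).
Iteration 5: no rows with manager_id in {15,16}; recursion stops.
Total rows emitted: 10.

10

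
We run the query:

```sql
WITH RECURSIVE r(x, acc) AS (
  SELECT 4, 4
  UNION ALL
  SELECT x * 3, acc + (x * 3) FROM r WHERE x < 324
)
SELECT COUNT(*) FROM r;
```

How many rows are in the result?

Base: x=4, acc=4.
Iteration 1: 4 < 324 holds -> x = 4 * 3 = 12, acc = 4 + 12 = 16.
Iteration 2: 12 < 324 holds -> x = 12 * 3 = 36, acc = 16 + 36 = 52.
Iteration 3: 36 < 324 holds -> x = 36 * 3 = 108, acc = 52 + 108 = 160.
Iteration 4: 108 < 324 holds -> x = 108 * 3 = 324, acc = 160 + 324 = 484.
Iteration 5: 324 < 324 fails; recursion stops.
Total rows emitted: 5.

5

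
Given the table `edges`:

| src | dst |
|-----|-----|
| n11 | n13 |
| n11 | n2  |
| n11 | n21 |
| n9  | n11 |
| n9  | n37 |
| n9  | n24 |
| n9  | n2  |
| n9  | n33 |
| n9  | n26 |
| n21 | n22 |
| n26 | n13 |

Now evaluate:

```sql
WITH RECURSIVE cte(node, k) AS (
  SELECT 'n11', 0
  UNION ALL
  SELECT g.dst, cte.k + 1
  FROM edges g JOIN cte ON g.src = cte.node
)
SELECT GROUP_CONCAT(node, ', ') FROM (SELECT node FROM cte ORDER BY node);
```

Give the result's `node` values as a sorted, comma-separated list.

Base: (n11, k=0).
Iteration 1: edges from {n11} -> (n13, k=1), (n2, k=1), (n21, k=1).
Iteration 2: edges from {n13,n2,n21} -> (n22, k=2).
Iteration 3: no outgoing edges from {n22}; recursion stops.

n11, n13, n2, n21, n22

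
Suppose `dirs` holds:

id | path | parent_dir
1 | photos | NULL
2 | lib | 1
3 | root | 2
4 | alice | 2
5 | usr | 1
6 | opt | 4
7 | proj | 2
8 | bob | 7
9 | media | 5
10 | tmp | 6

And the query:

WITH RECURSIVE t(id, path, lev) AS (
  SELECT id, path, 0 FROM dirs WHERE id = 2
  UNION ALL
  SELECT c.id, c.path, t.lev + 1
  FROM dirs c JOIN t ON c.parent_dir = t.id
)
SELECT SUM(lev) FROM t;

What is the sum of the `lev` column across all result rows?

10

Base: id=2 (lib) at lev 0.
Iteration 1: rows with parent_dir in {2} -> root (id 3, lev 1), alice (id 4, lev 1), proj (id 7, lev 1).
Iteration 2: rows with parent_dir in {3,4,7} -> opt (id 6, lev 2), bob (id 8, lev 2).
Iteration 3: rows with parent_dir in {6,8} -> tmp (id 10, lev 3).
Iteration 4: no rows with parent_dir in {10}; recursion stops.
SUM(lev) = 0 + 1 + 1 + 1 + 2 + 2 + 3 = 10.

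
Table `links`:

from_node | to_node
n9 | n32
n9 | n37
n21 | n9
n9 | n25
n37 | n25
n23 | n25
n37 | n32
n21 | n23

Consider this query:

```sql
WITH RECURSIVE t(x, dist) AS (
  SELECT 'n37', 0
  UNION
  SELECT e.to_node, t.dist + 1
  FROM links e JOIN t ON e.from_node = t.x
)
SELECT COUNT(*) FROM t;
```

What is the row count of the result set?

Base: (n37, dist=0).
Iteration 1: edges from {n37} -> (n25, dist=1), (n32, dist=1).
Iteration 2: no outgoing edges from {n25,n32}; recursion stops.
Total rows emitted: 3.

3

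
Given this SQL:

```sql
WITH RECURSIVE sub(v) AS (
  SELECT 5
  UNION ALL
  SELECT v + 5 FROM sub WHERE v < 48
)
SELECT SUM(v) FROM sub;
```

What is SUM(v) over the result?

Base: v=5.
Iteration 1: 5 < 48 holds -> v = 5 + 5 = 10.
Iteration 2: 10 < 48 holds -> v = 10 + 5 = 15.
Iteration 3: 15 < 48 holds -> v = 15 + 5 = 20.
Iteration 4: 20 < 48 holds -> v = 20 + 5 = 25.
Iteration 5: 25 < 48 holds -> v = 25 + 5 = 30.
Iteration 6: 30 < 48 holds -> v = 30 + 5 = 35.
Iteration 7: 35 < 48 holds -> v = 35 + 5 = 40.
Iteration 8: 40 < 48 holds -> v = 40 + 5 = 45.
Iteration 9: 45 < 48 holds -> v = 45 + 5 = 50.
Iteration 10: 50 < 48 fails; recursion stops.
SUM(v) = 5 + 10 + 15 + 20 + 25 + 30 + 35 + 40 + 45 + 50 = 275.

275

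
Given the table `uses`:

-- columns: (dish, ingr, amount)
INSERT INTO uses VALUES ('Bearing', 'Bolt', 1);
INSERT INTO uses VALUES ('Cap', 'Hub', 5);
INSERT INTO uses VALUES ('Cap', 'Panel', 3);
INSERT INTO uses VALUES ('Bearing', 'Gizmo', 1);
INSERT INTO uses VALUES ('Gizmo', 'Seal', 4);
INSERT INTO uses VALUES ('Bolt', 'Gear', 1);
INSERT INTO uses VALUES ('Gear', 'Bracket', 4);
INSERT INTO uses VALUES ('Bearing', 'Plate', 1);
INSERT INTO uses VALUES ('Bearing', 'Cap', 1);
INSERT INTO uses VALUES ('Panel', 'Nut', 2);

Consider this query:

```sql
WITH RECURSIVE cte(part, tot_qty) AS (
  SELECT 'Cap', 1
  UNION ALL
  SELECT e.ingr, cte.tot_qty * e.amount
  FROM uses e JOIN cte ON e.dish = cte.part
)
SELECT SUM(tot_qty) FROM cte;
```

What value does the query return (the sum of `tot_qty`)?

15

Base: (Cap, tot_qty=1).
Iteration 1: components of {Cap} -> Hub = 1*5 = 5, Panel = 1*3 = 3.
Iteration 2: components of {Hub,Panel} -> Nut = 3*2 = 6.
Iteration 3: no further components; recursion stops.
SUM(tot_qty) = 1 + 3 + 5 + 6 = 15.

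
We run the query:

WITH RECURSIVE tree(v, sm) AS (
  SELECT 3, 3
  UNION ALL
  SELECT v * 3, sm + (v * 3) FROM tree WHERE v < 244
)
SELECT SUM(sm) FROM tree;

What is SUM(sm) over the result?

1629

Base: v=3, sm=3.
Iteration 1: 3 < 244 holds -> v = 3 * 3 = 9, sm = 3 + 9 = 12.
Iteration 2: 9 < 244 holds -> v = 9 * 3 = 27, sm = 12 + 27 = 39.
Iteration 3: 27 < 244 holds -> v = 27 * 3 = 81, sm = 39 + 81 = 120.
Iteration 4: 81 < 244 holds -> v = 81 * 3 = 243, sm = 120 + 243 = 363.
Iteration 5: 243 < 244 holds -> v = 243 * 3 = 729, sm = 363 + 729 = 1092.
Iteration 6: 729 < 244 fails; recursion stops.
SUM(sm) = 3 + 12 + 39 + 120 + 363 + 1092 = 1629.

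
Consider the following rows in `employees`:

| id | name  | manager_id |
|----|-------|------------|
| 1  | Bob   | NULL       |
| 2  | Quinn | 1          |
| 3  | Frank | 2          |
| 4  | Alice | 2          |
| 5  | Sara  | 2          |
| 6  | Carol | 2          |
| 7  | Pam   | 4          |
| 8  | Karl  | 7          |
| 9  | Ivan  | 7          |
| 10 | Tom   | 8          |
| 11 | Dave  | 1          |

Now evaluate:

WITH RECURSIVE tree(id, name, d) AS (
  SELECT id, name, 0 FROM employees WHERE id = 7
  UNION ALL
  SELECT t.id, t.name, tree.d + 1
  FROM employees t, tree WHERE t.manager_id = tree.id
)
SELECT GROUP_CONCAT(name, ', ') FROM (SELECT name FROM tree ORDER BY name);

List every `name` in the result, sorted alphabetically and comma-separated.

Ivan, Karl, Pam, Tom

Base: id=7 (Pam) at d 0.
Iteration 1: rows with manager_id in {7} -> Karl (id 8, d 1), Ivan (id 9, d 1).
Iteration 2: rows with manager_id in {8,9} -> Tom (id 10, d 2).
Iteration 3: no rows with manager_id in {10}; recursion stops.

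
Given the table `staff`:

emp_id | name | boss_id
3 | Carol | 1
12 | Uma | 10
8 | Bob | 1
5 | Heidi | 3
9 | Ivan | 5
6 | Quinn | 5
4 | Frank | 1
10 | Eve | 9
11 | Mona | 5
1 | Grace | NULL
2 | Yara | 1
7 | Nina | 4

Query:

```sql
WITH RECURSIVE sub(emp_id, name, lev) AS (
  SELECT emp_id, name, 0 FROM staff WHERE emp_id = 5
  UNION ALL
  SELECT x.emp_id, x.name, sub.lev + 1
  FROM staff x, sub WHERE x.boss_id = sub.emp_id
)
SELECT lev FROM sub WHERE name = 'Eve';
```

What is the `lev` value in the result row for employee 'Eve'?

2

Base: emp_id=5 (Heidi) at lev 0.
Iteration 1: rows with boss_id in {5} -> Quinn (id 6, lev 1), Ivan (id 9, lev 1), Mona (id 11, lev 1).
Iteration 2: rows with boss_id in {6,9,11} -> Eve (id 10, lev 2).
Iteration 3: rows with boss_id in {10} -> Uma (id 12, lev 3).
Iteration 4: no rows with boss_id in {12}; recursion stops.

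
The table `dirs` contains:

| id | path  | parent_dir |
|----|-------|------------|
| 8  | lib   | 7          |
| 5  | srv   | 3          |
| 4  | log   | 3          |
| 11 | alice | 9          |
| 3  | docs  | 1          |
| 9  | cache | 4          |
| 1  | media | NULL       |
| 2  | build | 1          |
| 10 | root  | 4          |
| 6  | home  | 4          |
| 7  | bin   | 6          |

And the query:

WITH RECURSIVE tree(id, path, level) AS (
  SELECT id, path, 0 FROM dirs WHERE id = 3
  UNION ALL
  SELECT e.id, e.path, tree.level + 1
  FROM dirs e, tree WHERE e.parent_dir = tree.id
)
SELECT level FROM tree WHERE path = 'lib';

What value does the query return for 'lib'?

Base: id=3 (docs) at level 0.
Iteration 1: rows with parent_dir in {3} -> log (id 4, level 1), srv (id 5, level 1).
Iteration 2: rows with parent_dir in {4,5} -> home (id 6, level 2), cache (id 9, level 2), root (id 10, level 2).
Iteration 3: rows with parent_dir in {6,9,10} -> bin (id 7, level 3), alice (id 11, level 3).
Iteration 4: rows with parent_dir in {7,11} -> lib (id 8, level 4).
Iteration 5: no rows with parent_dir in {8}; recursion stops.

4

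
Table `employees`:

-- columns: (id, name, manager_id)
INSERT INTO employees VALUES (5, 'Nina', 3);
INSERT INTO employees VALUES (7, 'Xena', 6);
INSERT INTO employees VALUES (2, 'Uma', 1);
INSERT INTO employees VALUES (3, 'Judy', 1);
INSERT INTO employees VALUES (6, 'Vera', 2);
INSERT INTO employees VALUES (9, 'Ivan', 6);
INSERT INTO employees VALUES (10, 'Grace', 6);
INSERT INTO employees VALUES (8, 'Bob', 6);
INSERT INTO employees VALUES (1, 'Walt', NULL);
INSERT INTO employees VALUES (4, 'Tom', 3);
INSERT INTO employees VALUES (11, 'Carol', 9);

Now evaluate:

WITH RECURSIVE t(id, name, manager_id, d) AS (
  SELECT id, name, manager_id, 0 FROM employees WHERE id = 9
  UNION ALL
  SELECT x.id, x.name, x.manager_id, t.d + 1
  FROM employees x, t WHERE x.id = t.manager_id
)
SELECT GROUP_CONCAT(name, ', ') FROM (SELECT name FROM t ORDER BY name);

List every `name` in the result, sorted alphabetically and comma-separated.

Ivan, Uma, Vera, Walt

Base: id=9 (Ivan), manager_id=6, d 0.
Iteration 1: join on id=6 -> Vera (id 6, manager_id=2, d 1).
Iteration 2: join on id=2 -> Uma (id 2, manager_id=1, d 2).
Iteration 3: join on id=1 -> Walt (id 1, manager_id=NULL, d 3).
Iteration 4: manager_id is NULL; no match; recursion stops.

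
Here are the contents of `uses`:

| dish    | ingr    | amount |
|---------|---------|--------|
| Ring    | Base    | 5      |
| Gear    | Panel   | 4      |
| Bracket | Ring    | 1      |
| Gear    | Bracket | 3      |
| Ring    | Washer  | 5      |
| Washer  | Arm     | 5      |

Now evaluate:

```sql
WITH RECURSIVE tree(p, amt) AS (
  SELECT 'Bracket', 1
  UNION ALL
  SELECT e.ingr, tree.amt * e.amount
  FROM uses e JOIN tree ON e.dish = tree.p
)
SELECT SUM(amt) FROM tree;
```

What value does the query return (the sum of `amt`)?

37

Base: (Bracket, amt=1).
Iteration 1: components of {Bracket} -> Ring = 1*1 = 1.
Iteration 2: components of {Ring} -> Base = 1*5 = 5, Washer = 1*5 = 5.
Iteration 3: components of {Base,Washer} -> Arm = 5*5 = 25.
Iteration 4: no further components; recursion stops.
SUM(amt) = 1 + 1 + 5 + 5 + 25 = 37.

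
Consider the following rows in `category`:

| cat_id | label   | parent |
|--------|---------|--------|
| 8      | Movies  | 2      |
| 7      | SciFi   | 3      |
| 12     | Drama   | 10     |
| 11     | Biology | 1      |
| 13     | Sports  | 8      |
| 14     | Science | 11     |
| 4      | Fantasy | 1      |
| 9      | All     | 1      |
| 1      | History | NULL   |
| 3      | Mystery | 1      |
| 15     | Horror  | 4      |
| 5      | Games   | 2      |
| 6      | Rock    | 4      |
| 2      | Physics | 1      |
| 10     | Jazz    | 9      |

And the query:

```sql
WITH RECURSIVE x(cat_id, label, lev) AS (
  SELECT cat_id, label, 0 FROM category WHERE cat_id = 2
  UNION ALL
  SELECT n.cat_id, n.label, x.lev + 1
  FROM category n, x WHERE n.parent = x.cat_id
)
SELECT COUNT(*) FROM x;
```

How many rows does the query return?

Base: cat_id=2 (Physics) at lev 0.
Iteration 1: rows with parent in {2} -> Games (id 5, lev 1), Movies (id 8, lev 1).
Iteration 2: rows with parent in {5,8} -> Sports (id 13, lev 2).
Iteration 3: no rows with parent in {13}; recursion stops.
Total rows emitted: 4.

4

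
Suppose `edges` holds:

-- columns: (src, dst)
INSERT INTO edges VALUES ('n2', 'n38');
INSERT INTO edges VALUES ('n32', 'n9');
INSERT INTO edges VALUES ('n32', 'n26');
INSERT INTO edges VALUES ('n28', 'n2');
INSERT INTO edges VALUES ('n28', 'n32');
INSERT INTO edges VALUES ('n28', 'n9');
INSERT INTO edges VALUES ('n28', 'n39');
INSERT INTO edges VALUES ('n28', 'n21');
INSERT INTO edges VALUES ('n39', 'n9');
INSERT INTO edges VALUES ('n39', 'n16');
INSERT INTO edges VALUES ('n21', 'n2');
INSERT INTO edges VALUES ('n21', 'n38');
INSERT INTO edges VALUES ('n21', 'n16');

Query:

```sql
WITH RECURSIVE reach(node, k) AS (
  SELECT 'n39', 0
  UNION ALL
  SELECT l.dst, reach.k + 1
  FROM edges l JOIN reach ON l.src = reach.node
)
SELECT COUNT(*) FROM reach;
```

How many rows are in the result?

3

Base: (n39, k=0).
Iteration 1: edges from {n39} -> (n16, k=1), (n9, k=1).
Iteration 2: no outgoing edges from {n16,n9}; recursion stops.
Total rows emitted: 3.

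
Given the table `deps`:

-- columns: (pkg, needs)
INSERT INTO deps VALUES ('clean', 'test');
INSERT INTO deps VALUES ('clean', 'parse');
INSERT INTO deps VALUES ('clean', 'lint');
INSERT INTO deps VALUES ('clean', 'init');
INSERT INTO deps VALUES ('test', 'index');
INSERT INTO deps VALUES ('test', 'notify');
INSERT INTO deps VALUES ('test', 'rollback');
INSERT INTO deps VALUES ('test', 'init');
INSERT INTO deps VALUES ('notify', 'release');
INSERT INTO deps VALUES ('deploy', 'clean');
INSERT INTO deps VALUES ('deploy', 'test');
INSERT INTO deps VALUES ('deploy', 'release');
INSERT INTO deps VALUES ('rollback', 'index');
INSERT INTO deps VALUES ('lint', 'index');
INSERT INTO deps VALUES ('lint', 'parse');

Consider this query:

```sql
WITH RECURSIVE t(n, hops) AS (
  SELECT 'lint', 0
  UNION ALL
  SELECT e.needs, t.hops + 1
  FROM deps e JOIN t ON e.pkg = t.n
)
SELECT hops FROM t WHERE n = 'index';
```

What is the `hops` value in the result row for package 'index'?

Base: (lint, hops=0).
Iteration 1: edges from {lint} -> (index, hops=1), (parse, hops=1).
Iteration 2: no outgoing edges from {index,parse}; recursion stops.

1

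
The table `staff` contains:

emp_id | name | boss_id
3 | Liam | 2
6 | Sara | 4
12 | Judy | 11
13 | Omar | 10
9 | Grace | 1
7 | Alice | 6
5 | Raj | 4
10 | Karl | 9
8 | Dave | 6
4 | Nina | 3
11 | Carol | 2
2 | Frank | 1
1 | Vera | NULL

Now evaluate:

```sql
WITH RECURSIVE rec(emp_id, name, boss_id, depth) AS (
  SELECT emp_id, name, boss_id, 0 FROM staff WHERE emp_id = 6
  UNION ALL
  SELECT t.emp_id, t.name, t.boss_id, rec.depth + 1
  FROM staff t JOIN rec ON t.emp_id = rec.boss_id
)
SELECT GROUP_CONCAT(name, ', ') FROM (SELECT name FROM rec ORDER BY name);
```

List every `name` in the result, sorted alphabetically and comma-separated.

Frank, Liam, Nina, Sara, Vera

Base: emp_id=6 (Sara), boss_id=4, depth 0.
Iteration 1: join on emp_id=4 -> Nina (id 4, boss_id=3, depth 1).
Iteration 2: join on emp_id=3 -> Liam (id 3, boss_id=2, depth 2).
Iteration 3: join on emp_id=2 -> Frank (id 2, boss_id=1, depth 3).
Iteration 4: join on emp_id=1 -> Vera (id 1, boss_id=NULL, depth 4).
Iteration 5: boss_id is NULL; no match; recursion stops.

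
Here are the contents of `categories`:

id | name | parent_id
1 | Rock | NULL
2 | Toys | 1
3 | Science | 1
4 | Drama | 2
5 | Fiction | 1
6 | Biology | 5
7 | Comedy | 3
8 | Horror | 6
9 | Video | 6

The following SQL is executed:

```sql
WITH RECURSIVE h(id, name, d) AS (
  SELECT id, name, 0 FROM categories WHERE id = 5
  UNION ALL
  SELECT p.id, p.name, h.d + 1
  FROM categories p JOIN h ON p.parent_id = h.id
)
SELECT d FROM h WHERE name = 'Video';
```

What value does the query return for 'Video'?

2

Base: id=5 (Fiction) at d 0.
Iteration 1: rows with parent_id in {5} -> Biology (id 6, d 1).
Iteration 2: rows with parent_id in {6} -> Horror (id 8, d 2), Video (id 9, d 2).
Iteration 3: no rows with parent_id in {8,9}; recursion stops.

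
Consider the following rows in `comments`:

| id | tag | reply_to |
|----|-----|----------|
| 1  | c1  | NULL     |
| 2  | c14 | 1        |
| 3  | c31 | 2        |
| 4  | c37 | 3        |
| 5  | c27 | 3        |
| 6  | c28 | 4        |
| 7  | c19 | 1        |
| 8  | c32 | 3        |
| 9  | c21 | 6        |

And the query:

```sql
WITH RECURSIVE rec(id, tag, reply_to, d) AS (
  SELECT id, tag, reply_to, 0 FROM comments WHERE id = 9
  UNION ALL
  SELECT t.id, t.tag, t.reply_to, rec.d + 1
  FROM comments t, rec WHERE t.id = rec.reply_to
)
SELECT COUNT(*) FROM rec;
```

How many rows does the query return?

Base: id=9 (c21), reply_to=6, d 0.
Iteration 1: join on id=6 -> c28 (id 6, reply_to=4, d 1).
Iteration 2: join on id=4 -> c37 (id 4, reply_to=3, d 2).
Iteration 3: join on id=3 -> c31 (id 3, reply_to=2, d 3).
Iteration 4: join on id=2 -> c14 (id 2, reply_to=1, d 4).
Iteration 5: join on id=1 -> c1 (id 1, reply_to=NULL, d 5).
Iteration 6: reply_to is NULL; no match; recursion stops.
Total rows emitted: 6.

6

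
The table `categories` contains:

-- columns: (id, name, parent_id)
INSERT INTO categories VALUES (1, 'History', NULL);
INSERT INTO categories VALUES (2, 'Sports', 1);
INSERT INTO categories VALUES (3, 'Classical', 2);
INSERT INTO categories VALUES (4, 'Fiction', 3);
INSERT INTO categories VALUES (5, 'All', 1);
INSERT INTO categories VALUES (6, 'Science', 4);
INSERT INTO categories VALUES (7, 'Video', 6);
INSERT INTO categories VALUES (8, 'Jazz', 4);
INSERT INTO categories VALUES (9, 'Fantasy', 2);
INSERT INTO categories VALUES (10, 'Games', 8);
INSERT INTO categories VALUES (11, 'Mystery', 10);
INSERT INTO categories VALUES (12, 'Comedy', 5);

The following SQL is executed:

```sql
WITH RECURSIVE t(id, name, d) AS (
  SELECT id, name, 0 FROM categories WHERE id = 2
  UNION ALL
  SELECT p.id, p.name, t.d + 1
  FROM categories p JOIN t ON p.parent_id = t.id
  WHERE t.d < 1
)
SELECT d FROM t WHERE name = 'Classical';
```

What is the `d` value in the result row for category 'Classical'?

1

Base: id=2 (Sports) at d 0.
Iteration 1: rows with parent_id in {2} -> Classical (id 3, d 1), Fantasy (id 9, d 1).
Iteration 2: d < 1 fails for all current rows; recursion stops.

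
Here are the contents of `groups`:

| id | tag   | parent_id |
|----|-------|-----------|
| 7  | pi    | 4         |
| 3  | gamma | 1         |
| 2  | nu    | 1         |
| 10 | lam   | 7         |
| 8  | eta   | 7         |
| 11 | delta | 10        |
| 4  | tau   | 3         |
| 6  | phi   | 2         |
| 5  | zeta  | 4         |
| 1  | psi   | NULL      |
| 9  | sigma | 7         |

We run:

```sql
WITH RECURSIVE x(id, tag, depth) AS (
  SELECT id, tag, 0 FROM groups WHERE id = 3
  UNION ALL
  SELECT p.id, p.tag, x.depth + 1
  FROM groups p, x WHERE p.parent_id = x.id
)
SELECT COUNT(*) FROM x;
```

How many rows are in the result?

8

Base: id=3 (gamma) at depth 0.
Iteration 1: rows with parent_id in {3} -> tau (id 4, depth 1).
Iteration 2: rows with parent_id in {4} -> zeta (id 5, depth 2), pi (id 7, depth 2).
Iteration 3: rows with parent_id in {5,7} -> eta (id 8, depth 3), sigma (id 9, depth 3), lam (id 10, depth 3).
Iteration 4: rows with parent_id in {8,9,10} -> delta (id 11, depth 4).
Iteration 5: no rows with parent_id in {11}; recursion stops.
Total rows emitted: 8.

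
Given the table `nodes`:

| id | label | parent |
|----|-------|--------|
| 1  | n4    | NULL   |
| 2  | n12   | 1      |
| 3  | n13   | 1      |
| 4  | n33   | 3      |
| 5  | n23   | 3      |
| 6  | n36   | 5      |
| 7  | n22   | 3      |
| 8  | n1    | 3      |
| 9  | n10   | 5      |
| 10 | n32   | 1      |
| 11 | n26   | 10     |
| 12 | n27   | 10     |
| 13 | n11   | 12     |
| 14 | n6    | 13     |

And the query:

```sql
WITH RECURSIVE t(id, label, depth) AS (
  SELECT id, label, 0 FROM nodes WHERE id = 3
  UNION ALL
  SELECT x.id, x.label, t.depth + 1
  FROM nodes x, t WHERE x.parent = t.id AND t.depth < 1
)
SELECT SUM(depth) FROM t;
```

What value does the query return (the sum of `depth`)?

Base: id=3 (n13) at depth 0.
Iteration 1: rows with parent in {3} -> n33 (id 4, depth 1), n23 (id 5, depth 1), n22 (id 7, depth 1), n1 (id 8, depth 1).
Iteration 2: depth < 1 fails for all current rows; recursion stops.
SUM(depth) = 0 + 1 + 1 + 1 + 1 = 4.

4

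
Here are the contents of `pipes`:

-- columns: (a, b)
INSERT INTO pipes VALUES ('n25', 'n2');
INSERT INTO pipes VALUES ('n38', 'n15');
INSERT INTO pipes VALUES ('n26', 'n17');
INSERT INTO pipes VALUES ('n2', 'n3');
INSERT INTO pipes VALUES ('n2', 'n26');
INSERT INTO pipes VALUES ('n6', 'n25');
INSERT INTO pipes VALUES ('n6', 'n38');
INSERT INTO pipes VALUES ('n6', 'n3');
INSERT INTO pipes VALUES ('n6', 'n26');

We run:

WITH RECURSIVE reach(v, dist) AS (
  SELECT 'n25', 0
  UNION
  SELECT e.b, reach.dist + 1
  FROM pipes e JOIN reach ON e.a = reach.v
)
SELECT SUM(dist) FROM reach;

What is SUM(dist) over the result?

8

Base: (n25, dist=0).
Iteration 1: edges from {n25} -> (n2, dist=1).
Iteration 2: edges from {n2} -> (n26, dist=2), (n3, dist=2).
Iteration 3: edges from {n26,n3} -> (n17, dist=3).
Iteration 4: no outgoing edges from {n17}; recursion stops.
SUM(dist) = 0 + 1 + 2 + 2 + 3 = 8.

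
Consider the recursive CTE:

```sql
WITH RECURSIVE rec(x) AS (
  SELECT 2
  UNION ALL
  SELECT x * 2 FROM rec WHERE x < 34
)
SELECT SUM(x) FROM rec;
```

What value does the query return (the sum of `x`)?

126

Base: x=2.
Iteration 1: 2 < 34 holds -> x = 2 * 2 = 4.
Iteration 2: 4 < 34 holds -> x = 4 * 2 = 8.
Iteration 3: 8 < 34 holds -> x = 8 * 2 = 16.
Iteration 4: 16 < 34 holds -> x = 16 * 2 = 32.
Iteration 5: 32 < 34 holds -> x = 32 * 2 = 64.
Iteration 6: 64 < 34 fails; recursion stops.
SUM(x) = 2 + 4 + 8 + 16 + 32 + 64 = 126.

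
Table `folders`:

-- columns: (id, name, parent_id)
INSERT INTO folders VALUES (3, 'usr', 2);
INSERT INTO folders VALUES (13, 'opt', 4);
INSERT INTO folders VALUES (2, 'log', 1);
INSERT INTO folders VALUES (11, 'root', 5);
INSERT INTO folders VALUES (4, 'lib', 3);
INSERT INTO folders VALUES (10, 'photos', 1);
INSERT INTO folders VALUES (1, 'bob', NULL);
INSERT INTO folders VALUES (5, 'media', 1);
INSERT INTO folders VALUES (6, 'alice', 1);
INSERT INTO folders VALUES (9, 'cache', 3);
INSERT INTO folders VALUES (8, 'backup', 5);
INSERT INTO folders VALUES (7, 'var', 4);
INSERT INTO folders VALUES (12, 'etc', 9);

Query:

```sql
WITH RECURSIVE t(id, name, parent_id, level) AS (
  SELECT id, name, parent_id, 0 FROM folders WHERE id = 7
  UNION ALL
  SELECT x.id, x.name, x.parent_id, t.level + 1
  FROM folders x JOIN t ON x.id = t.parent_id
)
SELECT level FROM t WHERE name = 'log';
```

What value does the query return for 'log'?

Base: id=7 (var), parent_id=4, level 0.
Iteration 1: join on id=4 -> lib (id 4, parent_id=3, level 1).
Iteration 2: join on id=3 -> usr (id 3, parent_id=2, level 2).
Iteration 3: join on id=2 -> log (id 2, parent_id=1, level 3).
Iteration 4: join on id=1 -> bob (id 1, parent_id=NULL, level 4).
Iteration 5: parent_id is NULL; no match; recursion stops.

3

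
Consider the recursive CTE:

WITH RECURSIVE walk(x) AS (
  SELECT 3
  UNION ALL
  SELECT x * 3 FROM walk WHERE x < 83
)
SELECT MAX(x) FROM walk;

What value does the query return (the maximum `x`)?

243

Base: x=3.
Iteration 1: 3 < 83 holds -> x = 3 * 3 = 9.
Iteration 2: 9 < 83 holds -> x = 9 * 3 = 27.
Iteration 3: 27 < 83 holds -> x = 27 * 3 = 81.
Iteration 4: 81 < 83 holds -> x = 81 * 3 = 243.
Iteration 5: 243 < 83 fails; recursion stops.
x values: 3, 9, 27, 81, 243; the maximum is 243.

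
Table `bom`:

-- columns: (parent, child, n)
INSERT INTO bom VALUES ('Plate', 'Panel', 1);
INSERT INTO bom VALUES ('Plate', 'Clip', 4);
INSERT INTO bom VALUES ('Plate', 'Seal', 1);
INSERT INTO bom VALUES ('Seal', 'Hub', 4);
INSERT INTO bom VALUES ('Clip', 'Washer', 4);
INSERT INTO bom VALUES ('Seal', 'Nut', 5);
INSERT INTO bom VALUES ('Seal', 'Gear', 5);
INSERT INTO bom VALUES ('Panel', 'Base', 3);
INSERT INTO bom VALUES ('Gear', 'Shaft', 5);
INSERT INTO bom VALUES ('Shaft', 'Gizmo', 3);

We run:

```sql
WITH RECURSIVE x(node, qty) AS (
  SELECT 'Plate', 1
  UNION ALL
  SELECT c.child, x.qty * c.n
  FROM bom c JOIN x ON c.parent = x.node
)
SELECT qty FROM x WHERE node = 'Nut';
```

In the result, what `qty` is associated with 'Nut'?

Base: (Plate, qty=1).
Iteration 1: components of {Plate} -> Clip = 1*4 = 4, Panel = 1*1 = 1, Seal = 1*1 = 1.
Iteration 2: components of {Clip,Panel,Seal} -> Base = 1*3 = 3, Gear = 1*5 = 5, Hub = 1*4 = 4, Nut = 1*5 = 5, Washer = 4*4 = 16.
Iteration 3: components of {Base,Gear,Hub,Nut,Washer} -> Shaft = 5*5 = 25.
Iteration 4: components of {Shaft} -> Gizmo = 25*3 = 75.
Iteration 5: no further components; recursion stops.

5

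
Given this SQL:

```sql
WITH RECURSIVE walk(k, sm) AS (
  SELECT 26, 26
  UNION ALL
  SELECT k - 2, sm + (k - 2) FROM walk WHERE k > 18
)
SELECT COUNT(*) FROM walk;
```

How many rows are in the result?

Base: k=26, sm=26.
Iteration 1: 26 > 18 holds -> k = 26 - 2 = 24, sm = 26 + 24 = 50.
Iteration 2: 24 > 18 holds -> k = 24 - 2 = 22, sm = 50 + 22 = 72.
Iteration 3: 22 > 18 holds -> k = 22 - 2 = 20, sm = 72 + 20 = 92.
Iteration 4: 20 > 18 holds -> k = 20 - 2 = 18, sm = 92 + 18 = 110.
Iteration 5: 18 > 18 fails; recursion stops.
Total rows emitted: 5.

5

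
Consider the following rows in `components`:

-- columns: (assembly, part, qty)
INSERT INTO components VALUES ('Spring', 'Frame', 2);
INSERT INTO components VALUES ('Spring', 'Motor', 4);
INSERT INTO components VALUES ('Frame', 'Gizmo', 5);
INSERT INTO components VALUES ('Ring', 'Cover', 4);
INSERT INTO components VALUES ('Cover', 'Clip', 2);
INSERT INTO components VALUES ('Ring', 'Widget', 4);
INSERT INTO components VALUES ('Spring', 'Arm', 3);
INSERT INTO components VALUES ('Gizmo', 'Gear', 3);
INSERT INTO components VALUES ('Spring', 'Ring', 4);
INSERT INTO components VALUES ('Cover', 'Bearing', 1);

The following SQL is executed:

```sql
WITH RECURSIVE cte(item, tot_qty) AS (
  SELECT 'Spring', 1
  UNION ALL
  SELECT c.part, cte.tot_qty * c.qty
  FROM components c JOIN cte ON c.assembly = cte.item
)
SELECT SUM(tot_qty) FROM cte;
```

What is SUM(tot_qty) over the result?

Base: (Spring, tot_qty=1).
Iteration 1: components of {Spring} -> Arm = 1*3 = 3, Frame = 1*2 = 2, Motor = 1*4 = 4, Ring = 1*4 = 4.
Iteration 2: components of {Arm,Frame,Motor,Ring} -> Cover = 4*4 = 16, Gizmo = 2*5 = 10, Widget = 4*4 = 16.
Iteration 3: components of {Cover,Gizmo,Widget} -> Bearing = 16*1 = 16, Clip = 16*2 = 32, Gear = 10*3 = 30.
Iteration 4: no further components; recursion stops.
SUM(tot_qty) = 1 + 4 + 4 + 2 + 3 + 16 + 16 + 10 + 32 + 16 + 30 = 134.

134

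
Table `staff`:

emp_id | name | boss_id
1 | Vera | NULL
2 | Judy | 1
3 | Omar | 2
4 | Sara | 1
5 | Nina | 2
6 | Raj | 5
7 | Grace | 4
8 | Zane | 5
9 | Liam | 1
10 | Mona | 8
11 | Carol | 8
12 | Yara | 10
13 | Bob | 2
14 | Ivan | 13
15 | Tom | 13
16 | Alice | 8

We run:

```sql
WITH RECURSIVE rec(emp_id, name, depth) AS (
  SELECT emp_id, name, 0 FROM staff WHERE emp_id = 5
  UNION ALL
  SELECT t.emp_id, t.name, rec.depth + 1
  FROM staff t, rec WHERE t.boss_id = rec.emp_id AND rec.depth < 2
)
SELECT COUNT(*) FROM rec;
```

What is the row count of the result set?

Base: emp_id=5 (Nina) at depth 0.
Iteration 1: rows with boss_id in {5} -> Raj (id 6, depth 1), Zane (id 8, depth 1).
Iteration 2: rows with boss_id in {6,8} -> Mona (id 10, depth 2), Carol (id 11, depth 2), Alice (id 16, depth 2).
Iteration 3: depth < 2 fails for all current rows; recursion stops.
Total rows emitted: 6.

6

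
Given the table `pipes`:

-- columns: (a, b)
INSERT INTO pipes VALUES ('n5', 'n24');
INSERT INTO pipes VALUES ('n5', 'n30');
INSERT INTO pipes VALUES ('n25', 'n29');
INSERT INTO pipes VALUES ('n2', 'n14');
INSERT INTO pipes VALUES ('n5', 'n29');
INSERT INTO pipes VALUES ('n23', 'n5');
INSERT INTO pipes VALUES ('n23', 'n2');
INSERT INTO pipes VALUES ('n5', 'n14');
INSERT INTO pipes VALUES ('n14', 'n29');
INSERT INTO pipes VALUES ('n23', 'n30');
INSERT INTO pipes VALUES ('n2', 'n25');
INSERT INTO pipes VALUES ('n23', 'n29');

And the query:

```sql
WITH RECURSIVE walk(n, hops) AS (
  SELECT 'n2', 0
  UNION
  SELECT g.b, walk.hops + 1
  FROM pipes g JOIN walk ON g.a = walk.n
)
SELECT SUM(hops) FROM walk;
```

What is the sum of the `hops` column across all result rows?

Base: (n2, hops=0).
Iteration 1: edges from {n2} -> (n14, hops=1), (n25, hops=1).
Iteration 2: edges from {n14,n25} -> (n29, hops=2). [UNION drops 1 duplicate row(s)]
Iteration 3: no outgoing edges from {n29}; recursion stops.
SUM(hops) = 0 + 1 + 1 + 2 = 4.

4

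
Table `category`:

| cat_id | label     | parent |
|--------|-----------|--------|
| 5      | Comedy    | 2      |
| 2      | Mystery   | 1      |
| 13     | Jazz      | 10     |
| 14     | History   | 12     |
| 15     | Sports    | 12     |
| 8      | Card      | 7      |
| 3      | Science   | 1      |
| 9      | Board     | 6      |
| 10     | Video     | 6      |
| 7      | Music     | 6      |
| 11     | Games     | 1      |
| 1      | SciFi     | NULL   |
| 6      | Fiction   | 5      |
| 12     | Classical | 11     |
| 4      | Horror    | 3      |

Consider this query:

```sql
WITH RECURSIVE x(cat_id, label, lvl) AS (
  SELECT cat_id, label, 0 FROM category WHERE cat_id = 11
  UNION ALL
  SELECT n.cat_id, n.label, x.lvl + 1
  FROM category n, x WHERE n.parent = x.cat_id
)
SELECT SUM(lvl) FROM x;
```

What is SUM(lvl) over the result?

Base: cat_id=11 (Games) at lvl 0.
Iteration 1: rows with parent in {11} -> Classical (id 12, lvl 1).
Iteration 2: rows with parent in {12} -> History (id 14, lvl 2), Sports (id 15, lvl 2).
Iteration 3: no rows with parent in {14,15}; recursion stops.
SUM(lvl) = 0 + 1 + 2 + 2 = 5.

5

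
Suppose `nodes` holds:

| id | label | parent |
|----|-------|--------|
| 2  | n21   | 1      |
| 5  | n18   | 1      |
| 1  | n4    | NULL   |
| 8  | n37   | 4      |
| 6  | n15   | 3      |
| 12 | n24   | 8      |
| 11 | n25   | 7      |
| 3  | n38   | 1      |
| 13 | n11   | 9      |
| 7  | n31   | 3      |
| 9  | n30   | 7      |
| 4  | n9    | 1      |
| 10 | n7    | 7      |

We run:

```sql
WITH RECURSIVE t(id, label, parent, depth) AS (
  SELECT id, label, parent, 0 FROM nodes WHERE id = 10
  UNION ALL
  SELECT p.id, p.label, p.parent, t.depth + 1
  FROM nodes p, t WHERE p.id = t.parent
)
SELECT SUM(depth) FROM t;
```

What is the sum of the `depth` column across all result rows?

Base: id=10 (n7), parent=7, depth 0.
Iteration 1: join on id=7 -> n31 (id 7, parent=3, depth 1).
Iteration 2: join on id=3 -> n38 (id 3, parent=1, depth 2).
Iteration 3: join on id=1 -> n4 (id 1, parent=NULL, depth 3).
Iteration 4: parent is NULL; no match; recursion stops.
SUM(depth) = 0 + 1 + 2 + 3 = 6.

6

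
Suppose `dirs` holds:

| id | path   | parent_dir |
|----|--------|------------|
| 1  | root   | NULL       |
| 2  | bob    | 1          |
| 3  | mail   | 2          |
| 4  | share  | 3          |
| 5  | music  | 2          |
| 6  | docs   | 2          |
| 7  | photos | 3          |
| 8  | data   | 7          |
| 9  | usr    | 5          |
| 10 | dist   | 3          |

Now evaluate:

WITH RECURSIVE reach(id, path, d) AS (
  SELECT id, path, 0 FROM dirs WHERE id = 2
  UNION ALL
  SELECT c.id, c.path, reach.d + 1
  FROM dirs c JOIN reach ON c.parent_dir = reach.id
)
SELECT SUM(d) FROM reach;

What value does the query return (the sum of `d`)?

Base: id=2 (bob) at d 0.
Iteration 1: rows with parent_dir in {2} -> mail (id 3, d 1), music (id 5, d 1), docs (id 6, d 1).
Iteration 2: rows with parent_dir in {3,5,6} -> share (id 4, d 2), photos (id 7, d 2), usr (id 9, d 2), dist (id 10, d 2).
Iteration 3: rows with parent_dir in {4,7,9,10} -> data (id 8, d 3).
Iteration 4: no rows with parent_dir in {8}; recursion stops.
SUM(d) = 0 + 1 + 1 + 1 + 2 + 2 + 2 + 2 + 3 = 14.

14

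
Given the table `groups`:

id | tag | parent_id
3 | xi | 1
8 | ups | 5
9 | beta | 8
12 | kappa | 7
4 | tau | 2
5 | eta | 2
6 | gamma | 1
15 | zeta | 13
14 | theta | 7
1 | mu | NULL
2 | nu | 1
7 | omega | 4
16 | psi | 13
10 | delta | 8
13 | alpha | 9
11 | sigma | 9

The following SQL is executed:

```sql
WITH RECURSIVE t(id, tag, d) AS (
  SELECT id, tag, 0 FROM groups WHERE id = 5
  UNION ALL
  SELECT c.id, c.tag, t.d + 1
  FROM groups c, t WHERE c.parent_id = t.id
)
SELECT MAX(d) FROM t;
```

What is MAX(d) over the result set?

Base: id=5 (eta) at d 0.
Iteration 1: rows with parent_id in {5} -> ups (id 8, d 1).
Iteration 2: rows with parent_id in {8} -> beta (id 9, d 2), delta (id 10, d 2).
Iteration 3: rows with parent_id in {9,10} -> sigma (id 11, d 3), alpha (id 13, d 3).
Iteration 4: rows with parent_id in {11,13} -> zeta (id 15, d 4), psi (id 16, d 4).
Iteration 5: no rows with parent_id in {15,16}; recursion stops.
d values: 0, 1, 2, 2, 3, 3, 4, 4; the maximum is 4.

4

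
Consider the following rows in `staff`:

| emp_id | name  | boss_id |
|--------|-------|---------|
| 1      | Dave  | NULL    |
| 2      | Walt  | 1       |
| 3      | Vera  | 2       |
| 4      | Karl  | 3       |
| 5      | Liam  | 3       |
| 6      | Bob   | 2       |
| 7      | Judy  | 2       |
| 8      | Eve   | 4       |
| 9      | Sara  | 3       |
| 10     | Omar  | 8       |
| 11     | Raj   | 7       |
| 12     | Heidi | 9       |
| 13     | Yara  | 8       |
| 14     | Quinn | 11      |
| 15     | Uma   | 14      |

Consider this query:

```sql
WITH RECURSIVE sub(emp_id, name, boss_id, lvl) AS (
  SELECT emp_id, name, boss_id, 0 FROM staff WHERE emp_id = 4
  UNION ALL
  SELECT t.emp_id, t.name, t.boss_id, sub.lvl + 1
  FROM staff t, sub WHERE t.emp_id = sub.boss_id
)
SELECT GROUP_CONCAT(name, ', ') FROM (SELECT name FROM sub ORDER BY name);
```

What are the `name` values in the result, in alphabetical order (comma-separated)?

Base: emp_id=4 (Karl), boss_id=3, lvl 0.
Iteration 1: join on emp_id=3 -> Vera (id 3, boss_id=2, lvl 1).
Iteration 2: join on emp_id=2 -> Walt (id 2, boss_id=1, lvl 2).
Iteration 3: join on emp_id=1 -> Dave (id 1, boss_id=NULL, lvl 3).
Iteration 4: boss_id is NULL; no match; recursion stops.

Dave, Karl, Vera, Walt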